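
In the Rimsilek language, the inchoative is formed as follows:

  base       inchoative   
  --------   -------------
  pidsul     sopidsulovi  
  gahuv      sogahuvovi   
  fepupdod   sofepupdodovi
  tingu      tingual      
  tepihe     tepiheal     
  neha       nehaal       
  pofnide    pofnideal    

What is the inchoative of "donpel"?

pidsul and tingu both have last vowel 'u' yet inflect differently (sopidsulovi, tingual), so the last vowel is not what conditions the rule; whether the stem ends in a vowel or a consonant is.
"donpel" ends in a consonant. The stems ending in a consonant (fepupdod → sofepupdodovi, pidsul → sopidsulovi, gahuv → sogahuvovi) add so- … -ovi around the stem.
The other pattern: stems ending in a vowel add -al.
So donpel → sodonpelovi.

sodonpelovi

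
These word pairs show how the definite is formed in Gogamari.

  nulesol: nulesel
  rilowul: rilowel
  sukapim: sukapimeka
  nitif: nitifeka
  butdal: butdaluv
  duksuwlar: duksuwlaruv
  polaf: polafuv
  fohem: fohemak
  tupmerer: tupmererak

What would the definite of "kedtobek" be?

kedtobekak

"kedtobek" has last vowel 'e'. The stems whose last vowel is 'e' (fohem → fohemak, tupmerer → tupmererak) add -ak.
The other patterns: stems whose last vowel is 'o' or 'u' change the last vowel to 'e'; stems whose last vowel is 'i' add -eka; stems whose last vowel is 'a' add -uv.
So kedtobek → kedtobekak.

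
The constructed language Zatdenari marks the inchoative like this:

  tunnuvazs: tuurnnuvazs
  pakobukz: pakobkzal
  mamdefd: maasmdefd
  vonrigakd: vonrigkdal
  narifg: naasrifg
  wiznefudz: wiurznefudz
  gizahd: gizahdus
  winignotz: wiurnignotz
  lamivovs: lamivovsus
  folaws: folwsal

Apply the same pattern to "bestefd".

"bestefd" has second-to-last letter 'f'. The stems whose second-to-last letter is 'f' (narifg → naasrifg, mamdefd → maasmdefd) insert -as- after the first vowel.
The other patterns: stems whose second-to-last letter is 'h' or 'v' add -us; stems whose second-to-last letter is 'k' or 'w' delete the last vowel and add -al; stems whose second-to-last letter is 'd', 't' or 'z' insert -ur- after the first vowel.
So bestefd → beasstefd.

beasstefd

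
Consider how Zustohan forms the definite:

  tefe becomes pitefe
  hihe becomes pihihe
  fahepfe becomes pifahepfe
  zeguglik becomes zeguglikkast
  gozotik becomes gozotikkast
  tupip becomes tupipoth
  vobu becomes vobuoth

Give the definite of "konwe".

pikonwe

"konwe" ends in -e. The stems ending in -e (tefe → pitefe, hihe → pihihe, fahepfe → pifahepfe) add the prefix pi-.
So konwe → pikonwe.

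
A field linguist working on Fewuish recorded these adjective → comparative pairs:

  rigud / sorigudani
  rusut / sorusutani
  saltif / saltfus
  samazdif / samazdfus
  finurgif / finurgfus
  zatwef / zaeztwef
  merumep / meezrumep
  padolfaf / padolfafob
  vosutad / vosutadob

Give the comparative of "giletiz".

giletzus

saltif and zatwef both end in -f yet inflect differently (saltfus, zaeztwef), so the final letter is not what conditions the rule; the last vowel is.
"giletiz" has last vowel 'i'. The stems whose last vowel is 'i' (saltif → saltfus, samazdif → samazdfus, finurgif → finurgfus) delete the last vowel and add -us.
So giletiz → giletzus.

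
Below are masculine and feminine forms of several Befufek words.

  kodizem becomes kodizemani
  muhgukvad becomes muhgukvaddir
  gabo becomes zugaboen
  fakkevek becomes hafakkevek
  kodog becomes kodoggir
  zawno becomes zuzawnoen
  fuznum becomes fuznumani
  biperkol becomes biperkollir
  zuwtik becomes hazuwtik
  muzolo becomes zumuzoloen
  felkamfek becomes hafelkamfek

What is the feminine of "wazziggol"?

wazziggollir

fakkevek and kodizem both have last vowel 'e' yet inflect differently (hafakkevek, kodizemani), so the last vowel is not what conditions the rule; the final letter is.
"wazziggol" ends in -l. The one such stem in the data (biperkol → biperkollir) doubles the final consonant and adds -ir (as do kodog, muhgukvad), so the same rule applies.
The other patterns: stems ending in -k add the prefix ha-; stems ending in -o add zu- … -en around the stem; stems ending in -m add -ani.
So wazziggol → wazziggollir.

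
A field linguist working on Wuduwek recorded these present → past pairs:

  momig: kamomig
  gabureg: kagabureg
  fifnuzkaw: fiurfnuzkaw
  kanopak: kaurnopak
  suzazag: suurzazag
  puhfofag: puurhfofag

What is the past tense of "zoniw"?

"zoniw" has last vowel 'i'. The one such stem in the data (momig → kamomig) adds the prefix ka-, so the same rule applies.
So zoniw → kazoniw.

kazoniw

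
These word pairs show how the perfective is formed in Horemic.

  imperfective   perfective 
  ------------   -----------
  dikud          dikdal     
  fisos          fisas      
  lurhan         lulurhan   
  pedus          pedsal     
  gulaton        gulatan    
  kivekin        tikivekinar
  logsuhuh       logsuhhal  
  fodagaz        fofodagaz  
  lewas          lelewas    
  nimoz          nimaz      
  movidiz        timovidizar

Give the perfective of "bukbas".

pedus and fisos both end in -s yet inflect differently (pedsal, fisas), so the final letter is not what conditions the rule; the last vowel is.
"bukbas" has last vowel 'a'. The stems whose last vowel is 'a' (fodagaz → fofodagaz, lurhan → lulurhan, lewas → lelewas) repeat the first consonant+vowel as a prefix.
The other patterns: stems whose last vowel is 'u' delete the last vowel and add -al; stems whose last vowel is 'o' change the last vowel to 'a'; stems whose last vowel is 'i' add ti- … -ar around the stem.
So bukbas → bubukbas.

bubukbas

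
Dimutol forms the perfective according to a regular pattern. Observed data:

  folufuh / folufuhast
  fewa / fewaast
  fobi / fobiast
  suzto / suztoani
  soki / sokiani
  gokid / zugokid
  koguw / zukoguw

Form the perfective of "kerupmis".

zukerupmis

"kerupmis" begins with k-. The one such stem in the data (koguw → zukoguw) adds the prefix zu-, so the same rule applies.
The other patterns: stems beginning with f- add -ast; stems beginning with s- add -ani.
So kerupmis → zukerupmis.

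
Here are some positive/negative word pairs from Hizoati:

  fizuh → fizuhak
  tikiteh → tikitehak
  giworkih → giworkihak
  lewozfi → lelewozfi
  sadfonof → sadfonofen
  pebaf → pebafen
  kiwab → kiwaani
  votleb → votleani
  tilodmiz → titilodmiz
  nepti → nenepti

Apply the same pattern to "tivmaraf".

tivmarafen

"tivmaraf" ends in -f. The stems ending in -f (sadfonof → sadfonofen, pebaf → pebafen) add -en.
The other patterns: stems ending in -h add -ak; stems ending in -b drop the final letter and add -ani; stems ending in -i or -z repeat the first consonant+vowel as a prefix.
So tivmaraf → tivmarafen.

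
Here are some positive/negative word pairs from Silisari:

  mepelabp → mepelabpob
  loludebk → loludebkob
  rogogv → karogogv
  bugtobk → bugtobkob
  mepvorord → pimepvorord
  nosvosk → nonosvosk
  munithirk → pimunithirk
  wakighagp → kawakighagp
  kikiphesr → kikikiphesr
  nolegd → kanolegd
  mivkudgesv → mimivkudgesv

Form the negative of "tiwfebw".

wakighagp and mepelabp both end in -p yet inflect differently (kawakighagp, mepelabpob), so the final letter is not what conditions the rule; the second-to-last letter is.
"tiwfebw" has second-to-last letter 'b'. The stems whose second-to-last letter is 'b' (loludebk → loludebkob, bugtobk → bugtobkob, mepelabp → mepelabpob) add -ob.
The other patterns: stems whose second-to-last letter is 'g' add the prefix ka-; stems whose second-to-last letter is 's' repeat the first consonant+vowel as a prefix; stems whose second-to-last letter is 'r' add the prefix pi-.
So tiwfebw → tiwfebwob.

tiwfebwob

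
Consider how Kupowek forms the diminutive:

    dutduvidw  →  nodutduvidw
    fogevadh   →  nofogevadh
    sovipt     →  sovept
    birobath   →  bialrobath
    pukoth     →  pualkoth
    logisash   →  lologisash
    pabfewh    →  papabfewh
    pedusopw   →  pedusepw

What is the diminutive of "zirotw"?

pabfewh and fogevadh both end in -h yet inflect differently (papabfewh, nofogevadh), so the final letter is not what conditions the rule; the second-to-last letter is.
"zirotw" has second-to-last letter 't'. The stems whose second-to-last letter is 't' (pukoth → pualkoth, birobath → bialrobath) insert -al- after the first vowel.
So zirotw → zialrotw.

zialrotw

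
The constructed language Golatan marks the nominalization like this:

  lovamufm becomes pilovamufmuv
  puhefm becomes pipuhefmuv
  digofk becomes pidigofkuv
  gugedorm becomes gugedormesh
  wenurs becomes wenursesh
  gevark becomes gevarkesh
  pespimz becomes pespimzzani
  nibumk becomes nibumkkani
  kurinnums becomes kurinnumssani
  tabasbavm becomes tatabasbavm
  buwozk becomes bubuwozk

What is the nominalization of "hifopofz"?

pihifopofzuv

lovamufm and gugedorm both end in -m yet inflect differently (pilovamufmuv, gugedormesh), so the final letter is not what conditions the rule; the second-to-last letter is.
"hifopofz" has second-to-last letter 'f'. The stems whose second-to-last letter is 'f' (lovamufm → pilovamufmuv, puhefm → pipuhefmuv, digofk → pidigofkuv) add pi- … -uv around the stem.
The other patterns: stems whose second-to-last letter is 'r' add -esh; stems whose second-to-last letter is 'm' double the final consonant and add -ani; stems whose second-to-last letter is 'v' or 'z' repeat the first consonant+vowel as a prefix.
So hifopofz → pihifopofzuv.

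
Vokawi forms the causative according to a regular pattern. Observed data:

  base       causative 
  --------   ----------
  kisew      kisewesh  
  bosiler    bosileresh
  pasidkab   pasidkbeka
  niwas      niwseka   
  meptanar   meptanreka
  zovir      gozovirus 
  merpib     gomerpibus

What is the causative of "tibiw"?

gotibiwus

bosiler and meptanar both end in -r yet inflect differently (bosileresh, meptanreka), so the final letter is not what conditions the rule; the last vowel is.
"tibiw" has last vowel 'i'. The stems whose last vowel is 'i' (zovir → gozovirus, merpib → gomerpibus) add go- … -us around the stem.
The other patterns: stems whose last vowel is 'e' add -esh; stems whose last vowel is 'a' delete the last vowel and add -eka.
So tibiw → gotibiwus.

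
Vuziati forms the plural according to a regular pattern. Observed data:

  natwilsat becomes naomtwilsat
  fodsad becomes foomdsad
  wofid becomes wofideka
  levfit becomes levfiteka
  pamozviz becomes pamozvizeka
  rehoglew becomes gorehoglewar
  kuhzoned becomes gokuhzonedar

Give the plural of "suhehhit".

fodsad and wofid both end in -d yet inflect differently (foomdsad, wofideka), so the final letter is not what conditions the rule; the last vowel is.
"suhehhit" has last vowel 'i'. The stems whose last vowel is 'i' (wofid → wofideka, levfit → levfiteka, pamozviz → pamozvizeka) add -eka.
The other patterns: stems whose last vowel is 'a' insert -om- after the first vowel; stems whose last vowel is 'e' add go- … -ar around the stem.
So suhehhit → suhehhiteka.

suhehhiteka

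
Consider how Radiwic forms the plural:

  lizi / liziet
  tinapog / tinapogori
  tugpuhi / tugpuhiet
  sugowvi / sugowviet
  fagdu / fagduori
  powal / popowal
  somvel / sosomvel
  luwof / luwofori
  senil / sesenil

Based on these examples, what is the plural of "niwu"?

"niwu" ends in -u. The one such stem in the data (fagdu → fagduori) adds -ori, so the same rule applies.
The other patterns: stems ending in -l repeat the first consonant+vowel as a prefix; stems ending in -i add -et.
So niwu → niwuori.

niwuori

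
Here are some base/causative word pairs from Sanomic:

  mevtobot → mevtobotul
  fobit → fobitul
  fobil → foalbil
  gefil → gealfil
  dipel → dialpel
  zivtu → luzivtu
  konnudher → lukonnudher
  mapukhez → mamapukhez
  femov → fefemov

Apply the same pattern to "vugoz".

vuvugoz

"vugoz" ends in -z. The one such stem in the data (mapukhez → mamapukhez) repeats the first consonant+vowel as a prefix (as does femov), so the same rule applies.
So vugoz → vuvugoz.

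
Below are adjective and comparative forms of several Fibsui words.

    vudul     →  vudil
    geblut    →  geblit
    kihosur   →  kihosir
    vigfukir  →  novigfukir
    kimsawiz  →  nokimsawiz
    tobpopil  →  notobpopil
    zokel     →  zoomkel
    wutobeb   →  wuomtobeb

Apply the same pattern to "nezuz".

neziz

"nezuz" has last vowel 'u'. The stems whose last vowel is 'u' (vudul → vudil, geblut → geblit, kihosur → kihosir) change the last vowel to 'i'.
So nezuz → neziz.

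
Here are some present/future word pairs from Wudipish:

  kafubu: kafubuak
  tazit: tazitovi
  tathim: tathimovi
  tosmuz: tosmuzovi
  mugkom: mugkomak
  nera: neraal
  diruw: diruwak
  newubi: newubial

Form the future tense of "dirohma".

tathim and mugkom both end in -m yet inflect differently (tathimovi, mugkomak), so the final letter is not what conditions the rule; the first letter is.
"dirohma" begins with d-. The one such stem in the data (diruw → diruwak) adds -ak, so the same rule applies.
The other patterns: stems beginning with n- add -al; stems beginning with t- add -ovi.
So dirohma → dirohmaak.

dirohmaak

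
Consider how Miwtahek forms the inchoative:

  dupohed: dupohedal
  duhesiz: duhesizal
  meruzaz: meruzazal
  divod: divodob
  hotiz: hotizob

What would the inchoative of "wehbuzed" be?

"wehbuzed" has 3 vowels. The stems with 3 vowels (dupohed → dupohedal, duhesiz → duhesizal, meruzaz → meruzazal) add -al.
So wehbuzed → wehbuzedal.

wehbuzedal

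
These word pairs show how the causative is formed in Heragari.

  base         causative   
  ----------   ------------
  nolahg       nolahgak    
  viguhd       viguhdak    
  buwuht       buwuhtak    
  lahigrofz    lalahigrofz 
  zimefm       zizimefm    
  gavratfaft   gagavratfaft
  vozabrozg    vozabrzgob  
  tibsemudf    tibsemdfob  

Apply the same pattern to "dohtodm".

"dohtodm" has second-to-last letter 'd'. The one such stem in the data (tibsemudf → tibsemdfob) deletes the last vowel and adds -ob (as does vozabrozg), so the same rule applies.
So dohtodm → dohtdmob.

dohtdmob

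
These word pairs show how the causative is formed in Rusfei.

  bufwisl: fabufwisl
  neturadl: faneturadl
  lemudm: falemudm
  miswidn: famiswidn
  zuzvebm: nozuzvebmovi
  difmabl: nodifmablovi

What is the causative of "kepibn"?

nokepibnovi

"kepibn" has second-to-last letter 'b'. The stems whose second-to-last letter is 'b' (zuzvebm → nozuzvebmovi, difmabl → nodifmablovi) add no- … -ovi around the stem.
The other pattern: stems whose second-to-last letter is 'd' or 's' add the prefix fa-.
So kepibn → nokepibnovi.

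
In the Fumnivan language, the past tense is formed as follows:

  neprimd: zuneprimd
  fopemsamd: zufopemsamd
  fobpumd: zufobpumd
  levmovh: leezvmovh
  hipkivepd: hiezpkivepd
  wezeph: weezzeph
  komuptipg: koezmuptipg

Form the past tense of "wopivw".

neprimd and hipkivepd both end in -d yet inflect differently (zuneprimd, hiezpkivepd), so the final letter is not what conditions the rule; the second-to-last letter is.
"wopivw" has second-to-last letter 'v'. The one such stem in the data (levmovh → leezvmovh) inserts -ez- after the first vowel (as do hipkivepd, wezeph), so the same rule applies.
The other pattern: stems whose second-to-last letter is 'm' add the prefix zu-.
So wopivw → woezpivw.

woezpivw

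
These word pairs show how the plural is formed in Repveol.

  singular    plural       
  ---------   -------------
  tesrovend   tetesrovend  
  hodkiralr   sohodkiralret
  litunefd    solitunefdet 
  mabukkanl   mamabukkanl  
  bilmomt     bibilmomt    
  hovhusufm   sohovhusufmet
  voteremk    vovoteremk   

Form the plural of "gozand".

gogozand

"gozand" has second-to-last letter 'n'. The stems whose second-to-last letter is 'n' (tesrovend → tetesrovend, mabukkanl → mamabukkanl) repeat the first consonant+vowel as a prefix.
So gozand → gogozand.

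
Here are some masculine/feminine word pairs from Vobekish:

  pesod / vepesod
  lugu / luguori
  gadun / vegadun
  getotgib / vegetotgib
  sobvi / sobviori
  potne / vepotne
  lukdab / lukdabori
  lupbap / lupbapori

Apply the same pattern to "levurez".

getotgib and lukdab both end in -b yet inflect differently (vegetotgib, lukdabori), so the final letter is not what conditions the rule; the first letter is.
"levurez" begins with l-. The stems beginning with l- (lugu → luguori, lukdab → lukdabori, lupbap → lupbapori) add -ori.
So levurez → levurezori.

levurezori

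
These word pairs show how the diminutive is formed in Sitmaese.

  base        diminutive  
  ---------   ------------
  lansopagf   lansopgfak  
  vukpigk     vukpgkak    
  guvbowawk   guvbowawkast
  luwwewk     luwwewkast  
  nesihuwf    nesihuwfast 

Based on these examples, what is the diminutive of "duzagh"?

nesihuwf and lansopagf both end in -f yet inflect differently (nesihuwfast, lansopgfak), so the final letter is not what conditions the rule; the second-to-last letter is.
"duzagh" has second-to-last letter 'g'. The stems whose second-to-last letter is 'g' (lansopagf → lansopgfak, vukpigk → vukpgkak) delete the last vowel and add -ak.
So duzagh → duzghak.

duzghak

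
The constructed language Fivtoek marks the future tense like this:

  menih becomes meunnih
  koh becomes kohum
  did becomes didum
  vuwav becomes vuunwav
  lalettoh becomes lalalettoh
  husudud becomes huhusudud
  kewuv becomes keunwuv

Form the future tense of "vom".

vomum

koh and menih both end in -h yet inflect differently (kohum, meunnih), so the final letter is not what conditions the rule; the number of vowels is.
"vom" has 1 vowel. The stems with 1 vowel (koh → kohum, did → didum) add -um.
The other patterns: stems with 2 vowels insert -un- after the first vowel; stems with 3 vowels repeat the first consonant+vowel as a prefix.
So vom → vomum.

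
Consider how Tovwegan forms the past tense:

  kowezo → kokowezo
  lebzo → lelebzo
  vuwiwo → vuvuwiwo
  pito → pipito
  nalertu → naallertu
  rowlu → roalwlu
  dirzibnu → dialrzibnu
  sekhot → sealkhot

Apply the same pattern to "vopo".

"vopo" ends in -o. The stems ending in -o (kowezo → kokowezo, lebzo → lelebzo, vuwiwo → vuvuwiwo) repeat the first consonant+vowel as a prefix.
So vopo → vovopo.

vovopo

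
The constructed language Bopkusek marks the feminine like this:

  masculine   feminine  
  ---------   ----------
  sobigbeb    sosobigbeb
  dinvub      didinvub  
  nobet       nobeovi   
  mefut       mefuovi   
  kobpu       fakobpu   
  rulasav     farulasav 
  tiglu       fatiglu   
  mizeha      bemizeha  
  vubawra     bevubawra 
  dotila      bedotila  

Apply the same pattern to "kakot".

kakoovi

sobigbeb and nobet both have last vowel 'e' yet inflect differently (sosobigbeb, nobeovi), so the last vowel is not what conditions the rule; the final letter is.
"kakot" ends in -t. The stems ending in -t (nobet → nobeovi, mefut → mefuovi) drop the final letter and add -ovi.
So kakot → kakoovi.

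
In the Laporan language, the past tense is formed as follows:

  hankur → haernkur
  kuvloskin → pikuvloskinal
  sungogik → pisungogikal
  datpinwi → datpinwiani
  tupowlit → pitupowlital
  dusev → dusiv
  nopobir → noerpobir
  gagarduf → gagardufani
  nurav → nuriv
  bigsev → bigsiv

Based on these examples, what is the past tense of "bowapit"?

pibowapital

hankur and gagarduf both have last vowel 'u' yet inflect differently (haernkur, gagardufani), so the last vowel is not what conditions the rule; the final letter is.
"bowapit" ends in -t. The one such stem in the data (tupowlit → pitupowlital) adds pi- … -al around the stem, so the same rule applies.
So bowapit → pibowapital.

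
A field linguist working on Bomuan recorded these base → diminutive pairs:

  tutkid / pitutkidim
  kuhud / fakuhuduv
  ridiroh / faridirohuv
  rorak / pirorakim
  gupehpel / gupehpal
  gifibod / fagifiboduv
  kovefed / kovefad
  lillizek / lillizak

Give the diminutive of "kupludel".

kupludal

"kupludel" has last vowel 'e'. The stems whose last vowel is 'e' (gupehpel → gupehpal, lillizek → lillizak, kovefed → kovefad) change the last vowel to 'a'.
So kupludel → kupludal.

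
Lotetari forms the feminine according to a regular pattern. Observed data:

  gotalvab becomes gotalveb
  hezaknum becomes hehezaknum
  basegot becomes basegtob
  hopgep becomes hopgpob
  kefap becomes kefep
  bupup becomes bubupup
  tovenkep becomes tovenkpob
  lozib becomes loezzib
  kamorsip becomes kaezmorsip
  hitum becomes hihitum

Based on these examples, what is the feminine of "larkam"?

larkem

kefap and bupup both end in -p yet inflect differently (kefep, bubupup), so the final letter is not what conditions the rule; the last vowel is.
"larkam" has last vowel 'a'. The stems whose last vowel is 'a' (gotalvab → gotalveb, kefap → kefep) change the last vowel to 'e'.
So larkam → larkem.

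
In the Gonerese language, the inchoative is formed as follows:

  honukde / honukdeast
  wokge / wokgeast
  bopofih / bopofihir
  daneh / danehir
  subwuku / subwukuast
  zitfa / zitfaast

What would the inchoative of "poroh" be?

wokge and daneh both have last vowel 'e' yet inflect differently (wokgeast, danehir), so the last vowel is not what conditions the rule; whether the stem ends in a vowel or a consonant is.
"poroh" ends in a consonant. The stems ending in a consonant (daneh → danehir, bopofih → bopofihir) add -ir.
The other pattern: stems ending in a vowel add -ast.
So poroh → porohir.

porohir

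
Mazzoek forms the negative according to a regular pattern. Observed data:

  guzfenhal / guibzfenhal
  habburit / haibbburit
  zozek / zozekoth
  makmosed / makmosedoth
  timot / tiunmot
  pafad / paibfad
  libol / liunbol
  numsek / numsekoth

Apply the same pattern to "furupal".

timot and habburit both end in -t yet inflect differently (tiunmot, haibbburit), so the final letter is not what conditions the rule; the last vowel is.
"furupal" has last vowel 'a'. The stems whose last vowel is 'a' (pafad → paibfad, guzfenhal → guibzfenhal) insert -ib- after the first vowel.
The other patterns: stems whose last vowel is 'o' insert -un- after the first vowel; stems whose last vowel is 'e' add -oth.
So furupal → fuibrupal.

fuibrupal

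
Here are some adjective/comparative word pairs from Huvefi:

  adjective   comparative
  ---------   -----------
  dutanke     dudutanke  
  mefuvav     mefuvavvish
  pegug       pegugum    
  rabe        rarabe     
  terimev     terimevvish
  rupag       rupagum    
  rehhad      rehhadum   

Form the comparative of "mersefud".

mersefudum

"mersefud" ends in -d. The one such stem in the data (rehhad → rehhadum) adds -um, so the same rule applies.
The other patterns: stems ending in -e repeat the first consonant+vowel as a prefix; stems ending in -v double the final consonant and add -ish.
So mersefud → mersefudum.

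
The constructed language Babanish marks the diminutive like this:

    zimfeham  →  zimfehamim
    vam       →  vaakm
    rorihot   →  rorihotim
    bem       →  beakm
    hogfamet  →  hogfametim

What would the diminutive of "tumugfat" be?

tumugfatim

"tumugfat" has 3 vowels. The stems with 3 vowels (hogfamet → hogfametim, rorihot → rorihotim, zimfeham → zimfehamim) add -im.
The other pattern: stems with 1 vowel insert -ak- after the first vowel.
So tumugfat → tumugfatim.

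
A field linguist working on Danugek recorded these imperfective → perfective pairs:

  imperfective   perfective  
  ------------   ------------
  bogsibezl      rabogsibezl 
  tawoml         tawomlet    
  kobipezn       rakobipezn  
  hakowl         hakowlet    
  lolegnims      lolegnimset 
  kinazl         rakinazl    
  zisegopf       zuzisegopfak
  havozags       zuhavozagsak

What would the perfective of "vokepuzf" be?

tawoml and kinazl both end in -l yet inflect differently (tawomlet, rakinazl), so the final letter is not what conditions the rule; the second-to-last letter is.
"vokepuzf" has second-to-last letter 'z'. The stems whose second-to-last letter is 'z' (kinazl → rakinazl, bogsibezl → rabogsibezl, kobipezn → rakobipezn) add the prefix ra-.
The other patterns: stems whose second-to-last letter is 'm' or 'w' add -et; stems whose second-to-last letter is 'g' or 'p' add zu- … -ak around the stem.
So vokepuzf → ravokepuzf.

ravokepuzf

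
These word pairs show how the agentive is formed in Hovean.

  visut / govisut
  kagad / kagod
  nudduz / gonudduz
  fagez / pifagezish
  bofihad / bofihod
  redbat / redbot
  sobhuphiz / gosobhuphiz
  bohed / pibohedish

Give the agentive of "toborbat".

toborbot

bofihad and bohed both end in -d yet inflect differently (bofihod, pibohedish), so the final letter is not what conditions the rule; the last vowel is.
"toborbat" has last vowel 'a'. The stems whose last vowel is 'a' (redbat → redbot, bofihad → bofihod, kagad → kagod) change the last vowel to 'o'.
The other patterns: stems whose last vowel is 'e' add pi- … -ish around the stem; stems whose last vowel is 'i' or 'u' add the prefix go-.
So toborbat → toborbot.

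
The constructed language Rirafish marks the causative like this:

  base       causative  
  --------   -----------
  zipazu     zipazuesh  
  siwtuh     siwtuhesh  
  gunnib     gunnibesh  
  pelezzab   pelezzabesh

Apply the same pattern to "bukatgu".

bukatguesh

Every pair shown (zipazu → zipazuesh, siwtuh → siwtuhesh, gunnib → gunnibesh, …) follows the same rule: add -esh.
So bukatgu → bukatguesh.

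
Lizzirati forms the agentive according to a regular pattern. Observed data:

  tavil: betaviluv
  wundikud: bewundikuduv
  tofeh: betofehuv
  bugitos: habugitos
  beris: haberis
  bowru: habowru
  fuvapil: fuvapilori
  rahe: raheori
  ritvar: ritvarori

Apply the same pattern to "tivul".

tavil and fuvapil both end in -l yet inflect differently (betaviluv, fuvapilori), so the final letter is not what conditions the rule; the first letter is.
"tivul" begins with t-. The stems beginning with t- (tavil → betaviluv, tofeh → betofehuv) add be- … -uv around the stem.
The other patterns: stems beginning with b- add the prefix ha-; stems beginning with f- or r- add -ori.
So tivul → betivuluv.

betivuluv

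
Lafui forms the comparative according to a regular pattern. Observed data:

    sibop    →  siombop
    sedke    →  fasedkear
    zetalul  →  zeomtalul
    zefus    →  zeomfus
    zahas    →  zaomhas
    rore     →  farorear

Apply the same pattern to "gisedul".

sibop and sedke both begin with s- yet inflect differently (siombop, fasedkear), so the first letter is not what conditions the rule; whether the stem ends in a vowel or a consonant is.
"gisedul" ends in a consonant. The stems ending in a consonant (zefus → zeomfus, sibop → siombop, zahas → zaomhas) insert -om- after the first vowel.
The other pattern: stems ending in a vowel add fa- … -ar around the stem.
So gisedul → giomsedul.

giomsedul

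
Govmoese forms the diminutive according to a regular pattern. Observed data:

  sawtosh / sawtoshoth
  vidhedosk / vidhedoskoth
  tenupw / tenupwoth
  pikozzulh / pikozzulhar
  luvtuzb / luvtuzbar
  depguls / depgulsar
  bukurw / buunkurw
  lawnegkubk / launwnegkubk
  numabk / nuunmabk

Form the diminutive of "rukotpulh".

rukotpulhar

sawtosh and pikozzulh both end in -h yet inflect differently (sawtoshoth, pikozzulhar), so the final letter is not what conditions the rule; the second-to-last letter is.
"rukotpulh" has second-to-last letter 'l'. The stems whose second-to-last letter is 'l' (pikozzulh → pikozzulhar, depguls → depgulsar) add -ar.
The other patterns: stems whose second-to-last letter is 'p' or 's' add -oth; stems whose second-to-last letter is 'b' or 'r' insert -un- after the first vowel.
So rukotpulh → rukotpulhar.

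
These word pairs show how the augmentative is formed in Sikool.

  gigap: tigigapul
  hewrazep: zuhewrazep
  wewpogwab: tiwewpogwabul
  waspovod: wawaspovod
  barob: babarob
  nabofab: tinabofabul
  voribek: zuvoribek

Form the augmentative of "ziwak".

barob and wewpogwab both end in -b yet inflect differently (babarob, tiwewpogwabul), so the final letter is not what conditions the rule; the last vowel is.
"ziwak" has last vowel 'a'. The stems whose last vowel is 'a' (wewpogwab → tiwewpogwabul, nabofab → tinabofabul, gigap → tigigapul) add ti- … -ul around the stem.
So ziwak → tiziwakul.

tiziwakul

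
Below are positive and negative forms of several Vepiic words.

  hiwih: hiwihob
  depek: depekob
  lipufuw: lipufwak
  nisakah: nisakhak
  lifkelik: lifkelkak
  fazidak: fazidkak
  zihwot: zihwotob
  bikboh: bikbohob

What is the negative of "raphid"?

raphidob

"raphid" has 2 vowels. The stems with 2 vowels (zihwot → zihwotob, bikboh → bikbohob, depek → depekob) add -ob.
So raphid → raphidob.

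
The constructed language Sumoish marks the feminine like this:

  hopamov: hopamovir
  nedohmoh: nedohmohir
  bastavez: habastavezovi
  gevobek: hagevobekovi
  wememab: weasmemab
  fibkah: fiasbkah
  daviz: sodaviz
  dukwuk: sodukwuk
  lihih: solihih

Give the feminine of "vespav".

veasspav

nedohmoh and fibkah both end in -h yet inflect differently (nedohmohir, fiasbkah), so the final letter is not what conditions the rule; the last vowel is.
"vespav" has last vowel 'a'. The stems whose last vowel is 'a' (wememab → weasmemab, fibkah → fiasbkah) insert -as- after the first vowel.
So vespav → veasspav.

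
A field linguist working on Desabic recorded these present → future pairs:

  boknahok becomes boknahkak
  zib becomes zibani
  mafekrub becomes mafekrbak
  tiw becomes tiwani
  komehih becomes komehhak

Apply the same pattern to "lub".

lubani

zib and mafekrub both end in -b yet inflect differently (zibani, mafekrbak), so the final letter is not what conditions the rule; the number of vowels is.
"lub" has 1 vowel. The stems with 1 vowel (zib → zibani, tiw → tiwani) add -ani.
So lub → lubani.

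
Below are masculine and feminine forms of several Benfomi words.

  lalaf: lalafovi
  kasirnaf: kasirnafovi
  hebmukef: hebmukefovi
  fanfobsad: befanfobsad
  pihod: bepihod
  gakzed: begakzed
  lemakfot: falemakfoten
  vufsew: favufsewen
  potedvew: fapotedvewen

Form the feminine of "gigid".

lalaf and fanfobsad both have last vowel 'a' yet inflect differently (lalafovi, befanfobsad), so the last vowel is not what conditions the rule; the final letter is.
"gigid" ends in -d. The stems ending in -d (fanfobsad → befanfobsad, pihod → bepihod, gakzed → begakzed) add the prefix be-.
The other patterns: stems ending in -f add -ovi; stems ending in -t or -w add fa- … -en around the stem.
So gigid → begigid.

begigid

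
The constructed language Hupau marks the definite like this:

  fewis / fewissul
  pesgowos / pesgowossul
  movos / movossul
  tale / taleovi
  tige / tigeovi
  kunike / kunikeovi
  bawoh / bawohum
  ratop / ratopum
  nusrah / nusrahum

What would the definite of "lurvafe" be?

"lurvafe" ends in -e. The stems ending in -e (tale → taleovi, tige → tigeovi, kunike → kunikeovi) add -ovi.
The other patterns: stems ending in -s double the final consonant and add -ul; stems ending in -h or -p add -um.
So lurvafe → lurvafeovi.

lurvafeovi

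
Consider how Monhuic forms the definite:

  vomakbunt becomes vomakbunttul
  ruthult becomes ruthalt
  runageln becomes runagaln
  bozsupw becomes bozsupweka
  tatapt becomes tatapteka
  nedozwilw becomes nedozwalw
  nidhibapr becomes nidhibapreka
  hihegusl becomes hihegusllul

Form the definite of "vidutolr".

bozsupw and nedozwilw both end in -w yet inflect differently (bozsupweka, nedozwalw), so the final letter is not what conditions the rule; the second-to-last letter is.
"vidutolr" has second-to-last letter 'l'. The stems whose second-to-last letter is 'l' (nedozwilw → nedozwalw, runageln → runagaln, ruthult → ruthalt) change the last vowel to 'a'.
The other patterns: stems whose second-to-last letter is 'p' add -eka; stems whose second-to-last letter is 'n' or 's' double the final consonant and add -ul.
So vidutolr → vidutalr.

vidutalr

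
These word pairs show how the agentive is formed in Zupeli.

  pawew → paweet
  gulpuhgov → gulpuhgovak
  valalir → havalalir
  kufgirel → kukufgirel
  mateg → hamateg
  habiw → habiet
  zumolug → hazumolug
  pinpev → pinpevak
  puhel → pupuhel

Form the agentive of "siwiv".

kufgirel and mateg both have last vowel 'e' yet inflect differently (kukufgirel, hamateg), so the last vowel is not what conditions the rule; the final letter is.
"siwiv" ends in -v. The stems ending in -v (pinpev → pinpevak, gulpuhgov → gulpuhgovak) add -ak.
The other patterns: stems ending in -l repeat the first consonant+vowel as a prefix; stems ending in -g or -r add the prefix ha-; stems ending in -w drop the final letter and add -et.
So siwiv → siwivak.

siwivak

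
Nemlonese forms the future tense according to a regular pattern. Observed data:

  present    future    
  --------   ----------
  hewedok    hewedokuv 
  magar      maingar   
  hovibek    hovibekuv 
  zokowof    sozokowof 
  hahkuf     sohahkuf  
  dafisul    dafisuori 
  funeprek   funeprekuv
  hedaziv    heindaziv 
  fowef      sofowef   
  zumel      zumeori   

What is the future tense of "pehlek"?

pehlekuv

zumel and hovibek both have last vowel 'e' yet inflect differently (zumeori, hovibekuv), so the last vowel is not what conditions the rule; the final letter is.
"pehlek" ends in -k. The stems ending in -k (hovibek → hovibekuv, hewedok → hewedokuv, funeprek → funeprekuv) add -uv.
The other patterns: stems ending in -l drop the final letter and add -ori; stems ending in -f add the prefix so-; stems ending in -r or -v insert -in- after the first vowel.
So pehlek → pehlekuv.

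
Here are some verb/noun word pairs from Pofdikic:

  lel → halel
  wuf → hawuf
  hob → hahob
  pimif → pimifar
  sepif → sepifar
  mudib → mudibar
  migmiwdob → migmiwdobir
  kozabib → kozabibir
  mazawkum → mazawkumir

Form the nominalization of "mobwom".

"mobwom" has 2 vowels. The stems with 2 vowels (pimif → pimifar, sepif → sepifar, mudib → mudibar) add -ar.
So mobwom → mobwomar.

mobwomar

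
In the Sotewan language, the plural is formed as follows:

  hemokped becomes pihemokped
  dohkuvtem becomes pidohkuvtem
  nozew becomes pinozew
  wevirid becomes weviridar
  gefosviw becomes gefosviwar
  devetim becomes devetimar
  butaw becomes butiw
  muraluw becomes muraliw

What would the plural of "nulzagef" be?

pinulzagef

"nulzagef" has last vowel 'e'. The stems whose last vowel is 'e' (hemokped → pihemokped, dohkuvtem → pidohkuvtem, nozew → pinozew) add the prefix pi-.
The other patterns: stems whose last vowel is 'i' add -ar; stems whose last vowel is 'a' or 'u' change the last vowel to 'i'.
So nulzagef → pinulzagef.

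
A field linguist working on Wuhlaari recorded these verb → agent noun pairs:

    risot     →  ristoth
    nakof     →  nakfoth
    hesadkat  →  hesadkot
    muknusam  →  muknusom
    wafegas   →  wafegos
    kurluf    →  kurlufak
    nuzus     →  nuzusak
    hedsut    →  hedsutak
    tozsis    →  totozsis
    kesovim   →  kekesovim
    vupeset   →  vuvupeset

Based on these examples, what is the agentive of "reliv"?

risot and hesadkat both end in -t yet inflect differently (ristoth, hesadkot), so the final letter is not what conditions the rule; the last vowel is.
"reliv" has last vowel 'i'. The stems whose last vowel is 'i' (tozsis → totozsis, kesovim → kekesovim) repeat the first consonant+vowel as a prefix.
So reliv → rereliv.

rereliv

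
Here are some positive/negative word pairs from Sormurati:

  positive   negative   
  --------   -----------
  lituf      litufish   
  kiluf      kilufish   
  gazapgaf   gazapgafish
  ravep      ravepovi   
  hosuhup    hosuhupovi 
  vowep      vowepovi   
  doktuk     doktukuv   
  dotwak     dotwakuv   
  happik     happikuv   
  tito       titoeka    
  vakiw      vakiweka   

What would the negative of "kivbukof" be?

"kivbukof" ends in -f. The stems ending in -f (lituf → litufish, kiluf → kilufish, gazapgaf → gazapgafish) add -ish.
The other patterns: stems ending in -p add -ovi; stems ending in -k add -uv; stems ending in -o or -w add -eka.
So kivbukof → kivbukofish.

kivbukofish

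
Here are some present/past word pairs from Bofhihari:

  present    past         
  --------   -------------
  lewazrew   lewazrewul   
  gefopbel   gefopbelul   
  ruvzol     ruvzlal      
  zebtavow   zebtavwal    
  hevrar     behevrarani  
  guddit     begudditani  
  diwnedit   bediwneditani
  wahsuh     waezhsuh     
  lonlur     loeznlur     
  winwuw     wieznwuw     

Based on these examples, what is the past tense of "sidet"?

sidetul

gefopbel and ruvzol both end in -l yet inflect differently (gefopbelul, ruvzlal), so the final letter is not what conditions the rule; the last vowel is.
"sidet" has last vowel 'e'. The stems whose last vowel is 'e' (lewazrew → lewazrewul, gefopbel → gefopbelul) add -ul.
The other patterns: stems whose last vowel is 'o' delete the last vowel and add -al; stems whose last vowel is 'a' or 'i' add be- … -ani around the stem; stems whose last vowel is 'u' insert -ez- after the first vowel.
So sidet → sidetul.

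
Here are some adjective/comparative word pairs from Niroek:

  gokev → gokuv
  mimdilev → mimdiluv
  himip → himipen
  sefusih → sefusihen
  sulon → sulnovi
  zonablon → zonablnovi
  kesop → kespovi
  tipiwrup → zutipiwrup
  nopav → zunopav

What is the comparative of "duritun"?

"duritun" has last vowel 'u'. The one such stem in the data (tipiwrup → zutipiwrup) adds the prefix zu-, so the same rule applies.
The other patterns: stems whose last vowel is 'e' change the last vowel to 'u'; stems whose last vowel is 'i' add -en; stems whose last vowel is 'o' delete the last vowel and add -ovi.
So duritun → zuduritun.

zuduritun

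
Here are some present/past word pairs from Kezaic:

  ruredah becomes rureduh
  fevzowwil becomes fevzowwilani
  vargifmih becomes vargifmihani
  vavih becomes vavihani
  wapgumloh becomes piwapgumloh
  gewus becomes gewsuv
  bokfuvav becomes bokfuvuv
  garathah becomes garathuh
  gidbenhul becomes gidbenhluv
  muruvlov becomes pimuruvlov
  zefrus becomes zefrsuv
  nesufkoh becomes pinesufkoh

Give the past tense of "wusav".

wusuv

gidbenhul and fevzowwil both end in -l yet inflect differently (gidbenhluv, fevzowwilani), so the final letter is not what conditions the rule; the last vowel is.
"wusav" has last vowel 'a'. The stems whose last vowel is 'a' (garathah → garathuh, bokfuvav → bokfuvuv, ruredah → rureduh) change the last vowel to 'u'.
The other patterns: stems whose last vowel is 'u' delete the last vowel and add -uv; stems whose last vowel is 'i' add -ani; stems whose last vowel is 'o' add the prefix pi-.
So wusav → wusuv.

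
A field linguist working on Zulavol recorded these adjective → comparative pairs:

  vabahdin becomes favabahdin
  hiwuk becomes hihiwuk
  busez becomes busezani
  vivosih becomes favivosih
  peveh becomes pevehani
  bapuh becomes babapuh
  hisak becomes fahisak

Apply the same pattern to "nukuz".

bapuh and peveh both end in -h yet inflect differently (babapuh, pevehani), so the final letter is not what conditions the rule; the last vowel is.
"nukuz" has last vowel 'u'. The stems whose last vowel is 'u' (bapuh → babapuh, hiwuk → hihiwuk) repeat the first consonant+vowel as a prefix.
The other patterns: stems whose last vowel is 'e' add -ani; stems whose last vowel is 'a' or 'i' add the prefix fa-.
So nukuz → nunukuz.

nunukuz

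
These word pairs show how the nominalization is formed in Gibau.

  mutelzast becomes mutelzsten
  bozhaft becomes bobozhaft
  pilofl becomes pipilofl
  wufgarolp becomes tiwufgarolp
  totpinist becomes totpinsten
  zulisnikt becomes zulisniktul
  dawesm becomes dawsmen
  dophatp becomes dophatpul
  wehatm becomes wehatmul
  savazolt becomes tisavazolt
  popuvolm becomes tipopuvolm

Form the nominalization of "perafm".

peperafm

"perafm" has second-to-last letter 'f'. The stems whose second-to-last letter is 'f' (pilofl → pipilofl, bozhaft → bobozhaft) repeat the first consonant+vowel as a prefix.
So perafm → peperafm.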